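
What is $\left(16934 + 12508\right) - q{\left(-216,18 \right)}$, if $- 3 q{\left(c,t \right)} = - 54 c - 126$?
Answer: $33288$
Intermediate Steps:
$q{\left(c,t \right)} = 42 + 18 c$ ($q{\left(c,t \right)} = - \frac{- 54 c - 126}{3} = - \frac{-126 - 54 c}{3} = 42 + 18 c$)
$\left(16934 + 12508\right) - q{\left(-216,18 \right)} = \left(16934 + 12508\right) - \left(42 + 18 \left(-216\right)\right) = 29442 - \left(42 - 3888\right) = 29442 - -3846 = 29442 + 3846 = 33288$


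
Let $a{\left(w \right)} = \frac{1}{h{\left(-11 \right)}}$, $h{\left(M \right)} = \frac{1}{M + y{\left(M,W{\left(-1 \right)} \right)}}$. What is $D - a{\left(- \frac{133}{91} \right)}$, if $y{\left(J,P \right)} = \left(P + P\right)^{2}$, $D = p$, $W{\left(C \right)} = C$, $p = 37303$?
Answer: $37310$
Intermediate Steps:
$D = 37303$
$y{\left(J,P \right)} = 4 P^{2}$ ($y{\left(J,P \right)} = \left(2 P\right)^{2} = 4 P^{2}$)
$h{\left(M \right)} = \frac{1}{4 + M}$ ($h{\left(M \right)} = \frac{1}{M + 4 \left(-1\right)^{2}} = \frac{1}{M + 4 \cdot 1} = \frac{1}{M + 4} = \frac{1}{4 + M}$)
$a{\left(w \right)} = -7$ ($a{\left(w \right)} = \frac{1}{\frac{1}{4 - 11}} = \frac{1}{\frac{1}{-7}} = \frac{1}{- \frac{1}{7}} = -7$)
$D - a{\left(- \frac{133}{91} \right)} = 37303 - -7 = 37303 + 7 = 37310$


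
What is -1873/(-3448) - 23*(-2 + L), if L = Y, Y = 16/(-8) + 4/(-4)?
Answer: 398393/3448 ≈ 115.54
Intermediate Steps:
Y = -3 (Y = 16*(-⅛) + 4*(-¼) = -2 - 1 = -3)
L = -3
-1873/(-3448) - 23*(-2 + L) = -1873/(-3448) - 23*(-2 - 3) = -1873*(-1/3448) - 23*(-5) = 1873/3448 - 1*(-115) = 1873/3448 + 115 = 398393/3448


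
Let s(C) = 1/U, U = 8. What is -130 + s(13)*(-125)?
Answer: -1165/8 ≈ -145.63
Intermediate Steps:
s(C) = ⅛ (s(C) = 1/8 = ⅛)
-130 + s(13)*(-125) = -130 + (⅛)*(-125) = -130 - 125/8 = -1165/8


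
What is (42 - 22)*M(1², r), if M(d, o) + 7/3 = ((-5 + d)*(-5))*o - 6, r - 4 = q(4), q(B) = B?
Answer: 9100/3 ≈ 3033.3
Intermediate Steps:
r = 8 (r = 4 + 4 = 8)
M(d, o) = -25/3 + o*(25 - 5*d) (M(d, o) = -7/3 + (((-5 + d)*(-5))*o - 6) = -7/3 + ((25 - 5*d)*o - 6) = -7/3 + (o*(25 - 5*d) - 6) = -7/3 + (-6 + o*(25 - 5*d)) = -25/3 + o*(25 - 5*d))
(42 - 22)*M(1², r) = (42 - 22)*(-25/3 + 25*8 - 5*1²*8) = 20*(-25/3 + 200 - 5*1*8) = 20*(-25/3 + 200 - 40) = 20*(455/3) = 9100/3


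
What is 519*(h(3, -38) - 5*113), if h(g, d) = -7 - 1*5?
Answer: -299463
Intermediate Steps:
h(g, d) = -12 (h(g, d) = -7 - 5 = -12)
519*(h(3, -38) - 5*113) = 519*(-12 - 5*113) = 519*(-12 - 565) = 519*(-577) = -299463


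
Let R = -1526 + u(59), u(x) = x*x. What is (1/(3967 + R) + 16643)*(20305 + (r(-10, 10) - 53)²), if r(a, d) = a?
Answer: 1196220863039/2961 ≈ 4.0399e+8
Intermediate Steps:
u(x) = x²
R = 1955 (R = -1526 + 59² = -1526 + 3481 = 1955)
(1/(3967 + R) + 16643)*(20305 + (r(-10, 10) - 53)²) = (1/(3967 + 1955) + 16643)*(20305 + (-10 - 53)²) = (1/5922 + 16643)*(20305 + (-63)²) = (1/5922 + 16643)*(20305 + 3969) = (98559847/5922)*24274 = 1196220863039/2961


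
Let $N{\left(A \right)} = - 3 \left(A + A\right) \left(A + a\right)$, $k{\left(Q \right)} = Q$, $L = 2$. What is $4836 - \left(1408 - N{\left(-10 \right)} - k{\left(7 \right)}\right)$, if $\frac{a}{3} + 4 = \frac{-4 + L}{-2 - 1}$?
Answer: $2235$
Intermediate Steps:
$a = -10$ ($a = -12 + 3 \frac{-4 + 2}{-2 - 1} = -12 + 3 \left(- \frac{2}{-3}\right) = -12 + 3 \left(\left(-2\right) \left(- \frac{1}{3}\right)\right) = -12 + 3 \cdot \frac{2}{3} = -12 + 2 = -10$)
$N{\left(A \right)} = - 6 A \left(-10 + A\right)$ ($N{\left(A \right)} = - 3 \left(A + A\right) \left(A - 10\right) = - 3 \cdot 2 A \left(-10 + A\right) = - 6 A \left(-10 + A\right)$)
$4836 - \left(1408 - N{\left(-10 \right)} - k{\left(7 \right)}\right) = 4836 - \left(1401 + 60 \left(10 - -10\right)\right) = 4836 - \left(1401 + 60 \left(10 + 10\right)\right) = 4836 - \left(1401 + 1200\right) = 4836 + \left(\left(-1200 + 7\right) - 1408\right) = 4836 - 2601 = 2235$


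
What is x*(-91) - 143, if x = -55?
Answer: 4862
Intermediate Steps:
x*(-91) - 143 = -55*(-91) - 143 = 5005 - 143 = 4862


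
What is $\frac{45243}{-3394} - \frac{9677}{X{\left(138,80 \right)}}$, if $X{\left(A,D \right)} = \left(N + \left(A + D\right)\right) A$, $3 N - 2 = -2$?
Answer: $- \frac{696967075}{51052548} \approx -13.652$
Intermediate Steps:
$N = 0$ ($N = \frac{2}{3} + \frac{1}{3} \left(-2\right) = \frac{2}{3} - \frac{2}{3} = 0$)
$X{\left(A,D \right)} = A \left(A + D\right)$ ($X{\left(A,D \right)} = \left(0 + \left(A + D\right)\right) A = \left(A + D\right) A = A \left(A + D\right)$)
$\frac{45243}{-3394} - \frac{9677}{X{\left(138,80 \right)}} = \frac{45243}{-3394} - \frac{9677}{138 \left(138 + 80\right)} = 45243 \left(- \frac{1}{3394}\right) - \frac{9677}{138 \cdot 218} = - \frac{45243}{3394} - \frac{9677}{30084} = - \frac{696967075}{51052548}$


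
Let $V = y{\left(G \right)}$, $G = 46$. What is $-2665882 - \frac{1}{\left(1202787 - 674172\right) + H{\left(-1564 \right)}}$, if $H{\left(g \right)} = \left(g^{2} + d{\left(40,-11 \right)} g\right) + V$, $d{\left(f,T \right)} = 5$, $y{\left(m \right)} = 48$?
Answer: $- \frac{7909509275199}{2966939} \approx -2.6659 \cdot 10^{6}$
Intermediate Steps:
$V = 48$
$H{\left(g \right)} = 48 + g^{2} + 5 g$ ($H{\left(g \right)} = \left(g^{2} + 5 g\right) + 48 = 48 + g^{2} + 5 g$)
$-2665882 - \frac{1}{\left(1202787 - 674172\right) + H{\left(-1564 \right)}} = -2665882 - \frac{1}{\left(1202787 - 674172\right) + \left(48 + \left(-1564\right)^{2} + 5 \left(-1564\right)\right)} = -2665882 - \frac{1}{\left(1202787 - 674172\right) + \left(48 + 2446096 - 7820\right)} = -2665882 - \frac{1}{528615 + 2438324} = -2665882 - \frac{1}{2966939} = - \frac{7909509275199}{2966939}$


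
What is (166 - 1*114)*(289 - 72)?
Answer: 11284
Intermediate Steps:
(166 - 1*114)*(289 - 72) = (166 - 114)*217 = 52*217 = 11284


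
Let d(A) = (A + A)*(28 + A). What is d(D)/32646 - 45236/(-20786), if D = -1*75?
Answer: 135276313/56548313 ≈ 2.3922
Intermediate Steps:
D = -75
d(A) = 2*A*(28 + A) (d(A) = (2*A)*(28 + A) = 2*A*(28 + A))
d(D)/32646 - 45236/(-20786) = (2*(-75)*(28 - 75))/32646 - 45236/(-20786) = (2*(-75)*(-47))*(1/32646) - 45236*(-1/20786) = 7050*(1/32646) + 22618/10393 = 1175/5441 + 22618/10393 = 135276313/56548313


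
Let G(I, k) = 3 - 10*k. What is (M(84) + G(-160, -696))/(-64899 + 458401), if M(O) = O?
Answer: 7047/393502 ≈ 0.017908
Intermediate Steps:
(M(84) + G(-160, -696))/(-64899 + 458401) = (84 + (3 - 10*(-696)))/(-64899 + 458401) = (84 + (3 + 6960))/393502 = (84 + 6963)*(1/393502) = 7047*(1/393502) = 7047/393502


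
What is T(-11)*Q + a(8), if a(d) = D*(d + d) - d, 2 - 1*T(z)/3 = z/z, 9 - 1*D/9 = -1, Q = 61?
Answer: 1615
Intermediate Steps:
D = 90 (D = 81 - 9*(-1) = 81 + 9 = 90)
T(z) = 3 (T(z) = 6 - 3*z/z = 6 - 3*1 = 6 - 3 = 3)
a(d) = 179*d (a(d) = 90*(d + d) - d = 90*(2*d) - d = 180*d - d = 179*d)
T(-11)*Q + a(8) = 3*61 + 179*8 = 183 + 1432 = 1615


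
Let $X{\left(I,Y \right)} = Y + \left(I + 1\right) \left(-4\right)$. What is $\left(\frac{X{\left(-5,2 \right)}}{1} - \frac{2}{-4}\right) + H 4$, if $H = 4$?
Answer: $\frac{69}{2} \approx 34.5$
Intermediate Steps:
$X{\left(I,Y \right)} = -4 + Y - 4 I$ ($X{\left(I,Y \right)} = Y + \left(1 + I\right) \left(-4\right) = Y - \left(4 + 4 I\right) = -4 + Y - 4 I$)
$\left(\frac{X{\left(-5,2 \right)}}{1} - \frac{2}{-4}\right) + H 4 = \left(\frac{-4 + 2 - -20}{1} - \frac{2}{-4}\right) + 4 \cdot 4 = \left(\left(-4 + 2 + 20\right) 1 - - \frac{1}{2}\right) + 16 = \left(18 \cdot 1 + \frac{1}{2}\right) + 16 = \left(18 + \frac{1}{2}\right) + 16 = \frac{37}{2} + 16 = \frac{69}{2}$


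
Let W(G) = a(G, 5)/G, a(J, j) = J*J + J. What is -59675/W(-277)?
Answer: 59675/276 ≈ 216.21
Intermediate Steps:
a(J, j) = J + J² (a(J, j) = J² + J = J + J²)
W(G) = 1 + G (W(G) = (G*(1 + G))/G = 1 + G)
-59675/W(-277) = -59675/(1 - 277) = -59675/(-276) = -59675*(-1/276) = 59675/276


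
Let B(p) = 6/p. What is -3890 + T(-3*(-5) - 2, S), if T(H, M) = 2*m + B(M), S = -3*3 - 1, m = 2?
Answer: -19433/5 ≈ -3886.6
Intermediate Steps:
S = -10 (S = -9 - 1 = -10)
T(H, M) = 4 + 6/M (T(H, M) = 2*2 + 6/M = 4 + 6/M)
-3890 + T(-3*(-5) - 2, S) = -3890 + (4 + 6/(-10)) = -3890 + (4 + 6*(-⅒)) = -3890 + (4 - ⅗) = -3890 + 17/5 = -19433/5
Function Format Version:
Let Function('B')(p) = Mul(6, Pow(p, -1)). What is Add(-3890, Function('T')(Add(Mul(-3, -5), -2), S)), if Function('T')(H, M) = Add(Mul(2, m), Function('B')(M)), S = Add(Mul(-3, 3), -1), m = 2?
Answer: Rational(-19433, 5) ≈ -3886.6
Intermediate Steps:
S = -10 (S = Add(-9, -1) = -10)
Function('T')(H, M) = Add(4, Mul(6, Pow(M, -1))) (Function('T')(H, M) = Add(Mul(2, 2), Mul(6, Pow(M, -1))) = Add(4, Mul(6, Pow(M, -1))))
Add(-3890, Function('T')(Add(Mul(-3, -5), -2), S)) = Add(-3890, Add(4, Mul(6, Pow(-10, -1)))) = Add(-3890, Add(4, Mul(6, Rational(-1, 10)))) = Add(-3890, Add(4, Rational(-3, 5))) = Add(-3890, Rational(17, 5)) = Rational(-19433, 5)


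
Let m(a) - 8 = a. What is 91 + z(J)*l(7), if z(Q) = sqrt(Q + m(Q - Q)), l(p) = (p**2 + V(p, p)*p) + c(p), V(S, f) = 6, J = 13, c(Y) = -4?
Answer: 91 + 87*sqrt(21) ≈ 489.68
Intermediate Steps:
m(a) = 8 + a
l(p) = -4 + p**2 + 6*p (l(p) = (p**2 + 6*p) - 4 = -4 + p**2 + 6*p)
z(Q) = sqrt(8 + Q) (z(Q) = sqrt(Q + (8 + (Q - Q))) = sqrt(Q + (8 + 0)) = sqrt(Q + 8) = sqrt(8 + Q))
91 + z(J)*l(7) = 91 + sqrt(8 + 13)*(-4 + 7**2 + 6*7) = 91 + sqrt(21)*(-4 + 49 + 42) = 91 + sqrt(21)*87 = 91 + 87*sqrt(21)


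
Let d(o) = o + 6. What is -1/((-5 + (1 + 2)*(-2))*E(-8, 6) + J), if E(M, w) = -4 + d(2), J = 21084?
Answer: -1/21040 ≈ -4.7529e-5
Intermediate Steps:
d(o) = 6 + o
E(M, w) = 4 (E(M, w) = -4 + (6 + 2) = -4 + 8 = 4)
-1/((-5 + (1 + 2)*(-2))*E(-8, 6) + J) = -1/((-5 + (1 + 2)*(-2))*4 + 21084) = -1/((-5 + 3*(-2))*4 + 21084) = -1/((-5 - 6)*4 + 21084) = -1/(-11*4 + 21084) = -1/(-44 + 21084) = -1/21040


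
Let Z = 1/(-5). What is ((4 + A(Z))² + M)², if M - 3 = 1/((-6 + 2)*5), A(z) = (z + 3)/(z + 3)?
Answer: 312481/400 ≈ 781.20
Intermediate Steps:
Z = -⅕ ≈ -0.20000
A(z) = 1 (A(z) = (3 + z)/(3 + z) = 1)
M = 59/20 (M = 3 + 1/((-6 + 2)*5) = 3 + 1/(-4*5) = 3 + 1/(-20) = 3 - 1/20 = 59/20 ≈ 2.9500)
((4 + A(Z))² + M)² = ((4 + 1)² + 59/20)² = (5² + 59/20)² = (25 + 59/20)² = (559/20)² = 312481/400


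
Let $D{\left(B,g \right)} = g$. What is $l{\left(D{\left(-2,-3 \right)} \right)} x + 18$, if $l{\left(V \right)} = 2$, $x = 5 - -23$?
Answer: $74$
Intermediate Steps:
$x = 28$ ($x = 5 + 23 = 28$)
$l{\left(D{\left(-2,-3 \right)} \right)} x + 18 = 2 \cdot 28 + 18 = 56 + 18 = 74$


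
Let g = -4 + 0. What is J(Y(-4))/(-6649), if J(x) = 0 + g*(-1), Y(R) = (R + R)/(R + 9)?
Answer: -4/6649 ≈ -0.00060159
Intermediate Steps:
Y(R) = 2*R/(9 + R) (Y(R) = (2*R)/(9 + R) = 2*R/(9 + R))
g = -4
J(x) = 4 (J(x) = 0 - 4*(-1) = 0 + 4 = 4)
J(Y(-4))/(-6649) = 4/(-6649) = 4*(-1/6649) = -4/6649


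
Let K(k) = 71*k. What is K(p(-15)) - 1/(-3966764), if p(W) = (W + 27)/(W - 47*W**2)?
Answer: -563278723/7001338460 ≈ -0.080453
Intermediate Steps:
p(W) = (27 + W)/(W - 47*W**2)
K(p(-15)) - 1/(-3966764) = 71*((-27 - 1*(-15))/((-15)*(-1 + 47*(-15)))) - 1/(-3966764) = 71*(-(-27 + 15)/(15*(-1 - 705))) - 1*(-1/3966764) = 71*(-1/15*(-12)/(-706)) + 1/3966764 = 71*(-1/15*(-1/706)*(-12)) + 1/3966764 = 71*(-2/1765) + 1/3966764 = -142/1765 + 1/3966764 = -563278723/7001338460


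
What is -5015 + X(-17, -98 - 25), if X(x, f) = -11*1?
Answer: -5026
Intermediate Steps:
X(x, f) = -11
-5015 + X(-17, -98 - 25) = -5015 - 11 = -5026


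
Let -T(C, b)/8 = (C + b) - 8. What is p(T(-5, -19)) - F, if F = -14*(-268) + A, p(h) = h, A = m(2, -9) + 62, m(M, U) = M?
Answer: -3560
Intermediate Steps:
T(C, b) = 64 - 8*C - 8*b (T(C, b) = -8*((C + b) - 8) = -8*(-8 + C + b) = 64 - 8*C - 8*b)
A = 64 (A = 2 + 62 = 64)
F = 3816 (F = -14*(-268) + 64 = 3752 + 64 = 3816)
p(T(-5, -19)) - F = (64 - 8*(-5) - 8*(-19)) - 1*3816 = (64 + 40 + 152) - 3816 = 256 - 3816 = -3560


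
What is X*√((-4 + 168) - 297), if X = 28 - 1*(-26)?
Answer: 54*I*√133 ≈ 622.76*I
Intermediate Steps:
X = 54 (X = 28 + 26 = 54)
X*√((-4 + 168) - 297) = 54*√((-4 + 168) - 297) = 54*√(164 - 297) = 54*√(-133) = 54*(I*√133) = 54*I*√133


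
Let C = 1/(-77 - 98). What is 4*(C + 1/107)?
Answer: 272/18725 ≈ 0.014526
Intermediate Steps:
C = -1/175 (C = 1/(-175) = -1/175 ≈ -0.0057143)
4*(C + 1/107) = 4*(-1/175 + 1/107) = 4*(68/18725) = 272/18725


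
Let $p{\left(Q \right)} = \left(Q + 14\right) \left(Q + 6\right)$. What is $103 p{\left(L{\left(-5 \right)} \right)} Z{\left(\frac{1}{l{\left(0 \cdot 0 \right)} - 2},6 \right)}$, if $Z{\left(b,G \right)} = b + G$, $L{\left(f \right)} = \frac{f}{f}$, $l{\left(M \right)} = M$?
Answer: $\frac{118965}{2} \approx 59483.0$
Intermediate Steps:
$L{\left(f \right)} = 1$
$p{\left(Q \right)} = \left(6 + Q\right) \left(14 + Q\right)$ ($p{\left(Q \right)} = \left(14 + Q\right) \left(6 + Q\right) = \left(6 + Q\right) \left(14 + Q\right)$)
$Z{\left(b,G \right)} = G + b$
$103 p{\left(L{\left(-5 \right)} \right)} Z{\left(\frac{1}{l{\left(0 \cdot 0 \right)} - 2},6 \right)} = 103 \left(84 + 1^{2} + 20 \cdot 1\right) \left(6 + \frac{1}{0 \cdot 0 - 2}\right) = 103 \left(84 + 1 + 20\right) \left(6 + \frac{1}{0 - 2}\right) = 103 \cdot 105 \left(6 + \frac{1}{-2}\right) = 10815 \left(6 - \frac{1}{2}\right) = 10815 \cdot \frac{11}{2} = \frac{118965}{2}$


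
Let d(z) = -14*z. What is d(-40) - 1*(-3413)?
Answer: 3973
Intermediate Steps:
d(-40) - 1*(-3413) = -14*(-40) - 1*(-3413) = 560 + 3413 = 3973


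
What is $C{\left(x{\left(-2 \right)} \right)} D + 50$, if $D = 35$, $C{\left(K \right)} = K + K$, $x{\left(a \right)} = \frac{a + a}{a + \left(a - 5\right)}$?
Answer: $\frac{730}{9} \approx 81.111$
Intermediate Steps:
$x{\left(a \right)} = \frac{2 a}{-5 + 2 a}$ ($x{\left(a \right)} = \frac{2 a}{a + \left(-5 + a\right)} = \frac{2 a}{-5 + 2 a}$)
$C{\left(K \right)} = 2 K$
$C{\left(x{\left(-2 \right)} \right)} D + 50 = 2 \cdot 2 \left(-2\right) \frac{1}{-5 + 2 \left(-2\right)} 35 + 50 = 2 \cdot 2 \left(-2\right) \frac{1}{-5 - 4} \cdot 35 + 50 = 2 \cdot 2 \left(-2\right) \frac{1}{-9} \cdot 35 + 50 = 2 \cdot 2 \left(-2\right) \left(- \frac{1}{9}\right) 35 + 50 = 2 \cdot \frac{4}{9} \cdot 35 + 50 = \frac{8}{9} \cdot 35 + 50 = \frac{280}{9} + 50 = \frac{730}{9}$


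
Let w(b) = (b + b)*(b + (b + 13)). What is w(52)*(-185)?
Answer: -2251080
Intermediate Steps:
w(b) = 2*b*(13 + 2*b) (w(b) = (2*b)*(b + (13 + b)) = (2*b)*(13 + 2*b) = 2*b*(13 + 2*b))
w(52)*(-185) = (2*52*(13 + 2*52))*(-185) = (2*52*(13 + 104))*(-185) = (2*52*117)*(-185) = 12168*(-185) = -2251080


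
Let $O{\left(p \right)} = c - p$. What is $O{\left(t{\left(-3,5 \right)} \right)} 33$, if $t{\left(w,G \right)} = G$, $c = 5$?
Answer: $0$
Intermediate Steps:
$O{\left(p \right)} = 5 - p$
$O{\left(t{\left(-3,5 \right)} \right)} 33 = \left(5 - 5\right) 33 = 0 \cdot 33 = 0$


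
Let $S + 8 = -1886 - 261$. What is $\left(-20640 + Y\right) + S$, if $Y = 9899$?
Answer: $-12896$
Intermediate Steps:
$S = -2155$ ($S = -8 - 2147 = -2155$)
$\left(-20640 + Y\right) + S = \left(-20640 + 9899\right) - 2155 = -10741 - 2155 = -12896$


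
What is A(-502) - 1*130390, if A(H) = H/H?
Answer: -130389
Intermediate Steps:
A(H) = 1
A(-502) - 1*130390 = 1 - 1*130390 = 1 - 130390 = -130389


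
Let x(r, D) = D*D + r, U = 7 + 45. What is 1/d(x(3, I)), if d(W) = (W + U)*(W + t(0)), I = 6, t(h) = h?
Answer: 1/3549 ≈ 0.00028177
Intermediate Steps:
U = 52
x(r, D) = r + D² (x(r, D) = D² + r = r + D²)
d(W) = W*(52 + W) (d(W) = (W + 52)*(W + 0) = (52 + W)*W = W*(52 + W))
1/d(x(3, I)) = 1/((3 + 6²)*(52 + (3 + 6²))) = 1/((3 + 36)*(52 + (3 + 36))) = 1/(39*(52 + 39)) = 1/(39*91) = 1/3549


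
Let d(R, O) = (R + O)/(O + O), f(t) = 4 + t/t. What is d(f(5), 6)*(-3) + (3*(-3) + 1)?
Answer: -43/4 ≈ -10.750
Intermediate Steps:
f(t) = 5 (f(t) = 4 + 1 = 5)
d(R, O) = (O + R)/(2*O) (d(R, O) = (O + R)/((2*O)) = (O + R)*(1/(2*O)) = (O + R)/(2*O))
d(f(5), 6)*(-3) + (3*(-3) + 1) = ((½)*(6 + 5)/6)*(-3) + (3*(-3) + 1) = ((½)*(⅙)*11)*(-3) + (-9 + 1) = (11/12)*(-3) - 8 = -11/4 - 8 = -43/4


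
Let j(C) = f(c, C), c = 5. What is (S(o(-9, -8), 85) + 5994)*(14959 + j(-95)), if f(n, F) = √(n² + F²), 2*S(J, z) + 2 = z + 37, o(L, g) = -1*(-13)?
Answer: 90561786 + 30270*√362 ≈ 9.1138e+7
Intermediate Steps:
o(L, g) = 13
S(J, z) = 35/2 + z/2 (S(J, z) = -1 + (z + 37)/2 = -1 + (37 + z)/2 = -1 + (37/2 + z/2) = 35/2 + z/2)
f(n, F) = √(F² + n²)
j(C) = √(25 + C²) (j(C) = √(C² + 5²) = √(C² + 25) = √(25 + C²))
(S(o(-9, -8), 85) + 5994)*(14959 + j(-95)) = ((35/2 + (½)*85) + 5994)*(14959 + √(25 + (-95)²)) = ((35/2 + 85/2) + 5994)*(14959 + √(25 + 9025)) = (60 + 5994)*(14959 + √9050) = 6054*(14959 + 5*√362) = 90561786 + 30270*√362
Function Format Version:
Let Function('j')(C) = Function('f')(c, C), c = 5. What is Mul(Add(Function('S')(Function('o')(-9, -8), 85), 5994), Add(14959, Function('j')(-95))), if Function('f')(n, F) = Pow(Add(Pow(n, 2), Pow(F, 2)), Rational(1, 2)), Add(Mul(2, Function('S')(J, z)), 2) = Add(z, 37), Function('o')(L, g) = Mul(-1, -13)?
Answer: Add(90561786, Mul(30270, Pow(362, Rational(1, 2)))) ≈ 9.1138e+7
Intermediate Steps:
Function('o')(L, g) = 13
Function('S')(J, z) = Add(Rational(35, 2), Mul(Rational(1, 2), z)) (Function('S')(J, z) = Add(-1, Mul(Rational(1, 2), Add(z, 37))) = Add(-1, Mul(Rational(1, 2), Add(37, z))) = Add(-1, Add(Rational(37, 2), Mul(Rational(1, 2), z))) = Add(Rational(35, 2), Mul(Rational(1, 2), z)))
Function('f')(n, F) = Pow(Add(Pow(F, 2), Pow(n, 2)), Rational(1, 2))
Function('j')(C) = Pow(Add(25, Pow(C, 2)), Rational(1, 2)) (Function('j')(C) = Pow(Add(Pow(C, 2), Pow(5, 2)), Rational(1, 2)) = Pow(Add(Pow(C, 2), 25), Rational(1, 2)) = Pow(Add(25, Pow(C, 2)), Rational(1, 2)))
Mul(Add(Function('S')(Function('o')(-9, -8), 85), 5994), Add(14959, Function('j')(-95))) = Mul(Add(Add(Rational(35, 2), Mul(Rational(1, 2), 85)), 5994), Add(14959, Pow(Add(25, Pow(-95, 2)), Rational(1, 2)))) = Mul(Add(Add(Rational(35, 2), Rational(85, 2)), 5994), Add(14959, Pow(Add(25, 9025), Rational(1, 2)))) = Mul(Add(60, 5994), Add(14959, Pow(9050, Rational(1, 2)))) = Mul(6054, Add(14959, Mul(5, Pow(362, Rational(1, 2))))) = Add(90561786, Mul(30270, Pow(362, Rational(1, 2))))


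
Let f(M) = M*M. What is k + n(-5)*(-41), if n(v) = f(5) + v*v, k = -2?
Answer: -2052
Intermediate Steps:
f(M) = M²
n(v) = 25 + v² (n(v) = 5² + v*v = 25 + v²)
k + n(-5)*(-41) = -2 + (25 + (-5)²)*(-41) = -2 + (25 + 25)*(-41) = -2 + 50*(-41) = -2 - 2050 = -2052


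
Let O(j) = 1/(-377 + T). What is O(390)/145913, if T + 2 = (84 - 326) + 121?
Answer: -1/72956500 ≈ -1.3707e-8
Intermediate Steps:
T = -123 (T = -2 + ((84 - 326) + 121) = -2 + (-242 + 121) = -2 - 121 = -123)
O(j) = -1/500 (O(j) = 1/(-377 - 123) = 1/(-500) = -1/500)
O(390)/145913 = -1/500/145913 = -1/500*1/145913 = -1/72956500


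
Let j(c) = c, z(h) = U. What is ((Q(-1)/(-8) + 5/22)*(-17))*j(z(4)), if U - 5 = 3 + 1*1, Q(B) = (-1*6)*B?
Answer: 3519/44 ≈ 79.977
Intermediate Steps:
Q(B) = -6*B
U = 9 (U = 5 + (3 + 1*1) = 5 + (3 + 1) = 5 + 4 = 9)
z(h) = 9
((Q(-1)/(-8) + 5/22)*(-17))*j(z(4)) = ((-6*(-1)/(-8) + 5/22)*(-17))*9 = ((6*(-1/8) + 5*(1/22))*(-17))*9 = ((-3/4 + 5/22)*(-17))*9 = -23/44*(-17)*9 = (391/44)*9 = 3519/44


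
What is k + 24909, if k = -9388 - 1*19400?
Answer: -3879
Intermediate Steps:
k = -28788 (k = -9388 - 19400 = -28788)
k + 24909 = -28788 + 24909 = -3879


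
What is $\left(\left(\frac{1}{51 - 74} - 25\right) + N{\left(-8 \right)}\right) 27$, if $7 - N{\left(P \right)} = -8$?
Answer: $- \frac{6237}{23} \approx -271.17$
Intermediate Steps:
$N{\left(P \right)} = 15$ ($N{\left(P \right)} = 7 - -8 = 7 + 8 = 15$)
$\left(\left(\frac{1}{51 - 74} - 25\right) + N{\left(-8 \right)}\right) 27 = \left(\left(\frac{1}{51 - 74} - 25\right) + 15\right) 27 = \left(\left(\frac{1}{-23} - 25\right) + 15\right) 27 = \left(\left(- \frac{1}{23} - 25\right) + 15\right) 27 = \left(- \frac{576}{23} + 15\right) 27 = \left(- \frac{231}{23}\right) 27 = - \frac{6237}{23}$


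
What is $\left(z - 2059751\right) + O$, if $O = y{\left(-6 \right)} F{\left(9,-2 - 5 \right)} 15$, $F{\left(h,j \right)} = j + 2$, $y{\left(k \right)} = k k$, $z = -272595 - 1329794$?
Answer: $-3664840$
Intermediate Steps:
$z = -1602389$
$y{\left(k \right)} = k^{2}$
$F{\left(h,j \right)} = 2 + j$
$O = -2700$ ($O = \left(-6\right)^{2} \left(2 - 7\right) 15 = 36 \left(2 - 7\right) 15 = 36 \left(-5\right) 15 = \left(-180\right) 15 = -2700$)
$\left(z - 2059751\right) + O = \left(-1602389 - 2059751\right) - 2700 = -3662140 - 2700 = -3664840$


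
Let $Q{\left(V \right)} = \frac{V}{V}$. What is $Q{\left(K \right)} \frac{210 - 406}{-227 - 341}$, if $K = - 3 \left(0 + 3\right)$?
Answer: $\frac{49}{142} \approx 0.34507$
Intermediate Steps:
$K = -9$ ($K = \left(-3\right) 3 = -9$)
$Q{\left(V \right)} = 1$
$Q{\left(K \right)} \frac{210 - 406}{-227 - 341} = 1 \frac{210 - 406}{-227 - 341} = 1 \left(- \frac{196}{-568}\right) = 1 \left(\left(-196\right) \left(- \frac{1}{568}\right)\right) = 1 \cdot \frac{49}{142} = \frac{49}{142}$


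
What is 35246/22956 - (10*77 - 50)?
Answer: -8246537/11478 ≈ -718.46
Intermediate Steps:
35246/22956 - (10*77 - 50) = 35246*(1/22956) - (770 - 50) = 17623/11478 - 1*720 = 17623/11478 - 720 = -8246537/11478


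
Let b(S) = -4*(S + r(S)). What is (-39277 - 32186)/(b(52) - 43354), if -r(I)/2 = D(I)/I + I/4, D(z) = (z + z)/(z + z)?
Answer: 929019/564952 ≈ 1.6444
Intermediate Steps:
D(z) = 1 (D(z) = (2*z)/((2*z)) = (2*z)*(1/(2*z)) = 1)
r(I) = -2/I - I/2 (r(I) = -2*(1/I + I/4) = -2/I - I/2)
b(S) = -2*S + 8/S (b(S) = -4*(S + (-2/S - S/2)) = -4*(S/2 - 2/S) = -2*S + 8/S)
(-39277 - 32186)/(b(52) - 43354) = (-39277 - 32186)/((-2*52 + 8/52) - 43354) = -71463/((-104 + 8*(1/52)) - 43354) = -71463/((-104 + 2/13) - 43354) = -71463/(-1350/13 - 43354) = -71463/(-564952/13) = -71463*(-13/564952) = 929019/564952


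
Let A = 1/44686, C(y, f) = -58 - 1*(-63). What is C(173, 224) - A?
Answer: 223429/44686 ≈ 5.0000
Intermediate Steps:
C(y, f) = 5 (C(y, f) = -58 + 63 = 5)
A = 1/44686 ≈ 2.2378e-5
C(173, 224) - A = 5 - 1*1/44686 = 5 - 1/44686 = 223429/44686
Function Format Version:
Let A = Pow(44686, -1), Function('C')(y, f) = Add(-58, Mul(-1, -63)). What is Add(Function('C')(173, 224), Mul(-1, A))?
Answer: Rational(223429, 44686) ≈ 5.0000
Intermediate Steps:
Function('C')(y, f) = 5 (Function('C')(y, f) = Add(-58, 63) = 5)
A = Rational(1, 44686) ≈ 2.2378e-5
Add(Function('C')(173, 224), Mul(-1, A)) = Add(5, Mul(-1, Rational(1, 44686))) = Add(5, Rational(-1, 44686)) = Rational(223429, 44686)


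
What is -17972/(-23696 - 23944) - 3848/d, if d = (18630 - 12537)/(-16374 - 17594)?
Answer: 518923315363/24189210 ≈ 21453.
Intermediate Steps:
d = -6093/33968 (d = 6093/(-33968) = 6093*(-1/33968) = -6093/33968 ≈ -0.17937)
-17972/(-23696 - 23944) - 3848/d = -17972/(-23696 - 23944) - 3848/(-6093/33968) = -17972/(-47640) - 3848*(-33968/6093) = -17972*(-1/47640) + 130708864/6093 = 4493/11910 + 130708864/6093 = 518923315363/24189210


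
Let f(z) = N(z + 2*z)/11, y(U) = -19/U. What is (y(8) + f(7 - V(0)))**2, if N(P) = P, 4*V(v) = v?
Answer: 1681/7744 ≈ 0.21707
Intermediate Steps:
V(v) = v/4
f(z) = 3*z/11 (f(z) = (z + 2*z)/11 = (3*z)*(1/11) = 3*z/11)
(y(8) + f(7 - V(0)))**2 = (-19/8 + 3*(7 - 0/4)/11)**2 = (-19*1/8 + 3*(7 - 1*0)/11)**2 = (-19/8 + 3*(7 + 0)/11)**2 = (-19/8 + (3/11)*7)**2 = (-19/8 + 21/11)**2 = (-41/88)**2 = 1681/7744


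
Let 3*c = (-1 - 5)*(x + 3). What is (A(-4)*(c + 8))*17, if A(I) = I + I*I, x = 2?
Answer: -408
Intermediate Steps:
A(I) = I + I²
c = -10 (c = ((-1 - 5)*(2 + 3))/3 = (-6*5)/3 = (⅓)*(-30) = -10)
(A(-4)*(c + 8))*17 = ((-4*(1 - 4))*(-10 + 8))*17 = (-4*(-3)*(-2))*17 = (12*(-2))*17 = -24*17 = -408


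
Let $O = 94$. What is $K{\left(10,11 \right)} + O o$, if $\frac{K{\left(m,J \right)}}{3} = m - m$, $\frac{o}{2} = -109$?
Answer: $-20492$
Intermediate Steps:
$o = -218$ ($o = 2 \left(-109\right) = -218$)
$K{\left(m,J \right)} = 0$ ($K{\left(m,J \right)} = 3 \left(m - m\right) = 3 \cdot 0 = 0$)
$K{\left(10,11 \right)} + O o = 0 + 94 \left(-218\right) = 0 - 20492 = -20492$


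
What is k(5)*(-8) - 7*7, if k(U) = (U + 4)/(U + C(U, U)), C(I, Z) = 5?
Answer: -281/5 ≈ -56.200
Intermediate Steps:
k(U) = (4 + U)/(5 + U) (k(U) = (U + 4)/(U + 5) = (4 + U)/(5 + U))
k(5)*(-8) - 7*7 = ((4 + 5)/(5 + 5))*(-8) - 7*7 = (9/10)*(-8) - 49 = -36/5 - 49 = -281/5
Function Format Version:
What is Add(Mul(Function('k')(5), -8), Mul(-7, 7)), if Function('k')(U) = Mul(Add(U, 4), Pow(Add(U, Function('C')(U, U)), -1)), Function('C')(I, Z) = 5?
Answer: Rational(-281, 5) ≈ -56.200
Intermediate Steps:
Function('k')(U) = Mul(Pow(Add(5, U), -1), Add(4, U)) (Function('k')(U) = Mul(Add(U, 4), Pow(Add(U, 5), -1)) = Mul(Add(4, U), Pow(Add(5, U), -1)) = Mul(Pow(Add(5, U), -1), Add(4, U)))
Add(Mul(Function('k')(5), -8), Mul(-7, 7)) = Add(Mul(Mul(Pow(Add(5, 5), -1), Add(4, 5)), -8), Mul(-7, 7)) = Add(Mul(Mul(Pow(10, -1), 9), -8), -49) = Add(Mul(Mul(Rational(1, 10), 9), -8), -49) = Add(Mul(Rational(9, 10), -8), -49) = Add(Rational(-36, 5), -49) = Rational(-281, 5)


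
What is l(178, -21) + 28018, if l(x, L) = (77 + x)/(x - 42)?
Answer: 224159/8 ≈ 28020.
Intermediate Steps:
l(x, L) = (77 + x)/(-42 + x)
l(178, -21) + 28018 = (77 + 178)/(-42 + 178) + 28018 = 255/136 + 28018 = (1/136)*255 + 28018 = 15/8 + 28018 = 224159/8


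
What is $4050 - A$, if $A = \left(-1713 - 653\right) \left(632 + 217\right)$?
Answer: $2012784$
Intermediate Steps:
$A = -2008734$ ($A = \left(-2366\right) 849 = -2008734$)
$4050 - A = 4050 - -2008734 = 4050 + 2008734 = 2012784$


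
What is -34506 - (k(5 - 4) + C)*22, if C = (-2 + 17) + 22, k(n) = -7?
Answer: -35166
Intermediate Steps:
C = 37 (C = 15 + 22 = 37)
-34506 - (k(5 - 4) + C)*22 = -34506 - (-7 + 37)*22 = -34506 - 30*22 = -34506 - 1*660 = -34506 - 660 = -35166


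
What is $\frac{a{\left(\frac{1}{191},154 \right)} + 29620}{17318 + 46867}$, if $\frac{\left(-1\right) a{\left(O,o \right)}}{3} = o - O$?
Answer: $\frac{5569181}{12259335} \approx 0.45428$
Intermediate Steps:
$a{\left(O,o \right)} = - 3 o + 3 O$ ($a{\left(O,o \right)} = - 3 \left(o - O\right) = - 3 o + 3 O$)
$\frac{a{\left(\frac{1}{191},154 \right)} + 29620}{17318 + 46867} = \frac{\left(\left(-3\right) 154 + \frac{3}{191}\right) + 29620}{17318 + 46867} = \frac{\left(-462 + 3 \cdot \frac{1}{191}\right) + 29620}{64185} = \left(\left(-462 + \frac{3}{191}\right) + 29620\right) \frac{1}{64185} = \left(- \frac{88239}{191} + 29620\right) \frac{1}{64185} = \frac{5569181}{191} \cdot \frac{1}{64185} = \frac{5569181}{12259335}$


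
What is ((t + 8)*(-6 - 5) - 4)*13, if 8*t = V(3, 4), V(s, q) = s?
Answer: -9997/8 ≈ -1249.6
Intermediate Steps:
t = 3/8 (t = (1/8)*3 = 3/8 ≈ 0.37500)
((t + 8)*(-6 - 5) - 4)*13 = ((3/8 + 8)*(-6 - 5) - 4)*13 = ((67/8)*(-11) - 4)*13 = (-737/8 - 4)*13 = -769/8*13 = -9997/8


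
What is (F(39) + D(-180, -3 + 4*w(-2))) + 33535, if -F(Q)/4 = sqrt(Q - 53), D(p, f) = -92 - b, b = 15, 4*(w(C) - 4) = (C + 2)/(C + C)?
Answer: 33428 - 4*I*sqrt(14) ≈ 33428.0 - 14.967*I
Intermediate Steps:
w(C) = 4 + (2 + C)/(8*C) (w(C) = 4 + ((C + 2)/(C + C))/4 = 4 + ((2 + C)/((2*C)))/4 = 4 + ((2 + C)*(1/(2*C)))/4 = 4 + ((2 + C)/(2*C))/4 = 4 + (2 + C)/(8*C))
D(p, f) = -107 (D(p, f) = -92 - 1*15 = -92 - 15 = -107)
F(Q) = -4*sqrt(-53 + Q) (F(Q) = -4*sqrt(Q - 53) = -4*sqrt(-53 + Q))
(F(39) + D(-180, -3 + 4*w(-2))) + 33535 = (-4*sqrt(-53 + 39) - 107) + 33535 = (-4*I*sqrt(14) - 107) + 33535 = (-107 - 4*I*sqrt(14)) + 33535 = 33428 - 4*I*sqrt(14)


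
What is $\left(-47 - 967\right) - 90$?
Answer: $-1104$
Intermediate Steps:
$\left(-47 - 967\right) - 90 = -1014 - 90 = -1104$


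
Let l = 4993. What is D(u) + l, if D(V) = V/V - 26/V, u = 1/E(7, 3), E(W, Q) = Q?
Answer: 4916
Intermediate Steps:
u = ⅓ (u = 1/3 = ⅓ ≈ 0.33333)
D(V) = 1 - 26/V
D(u) + l = (-26 + ⅓)/(⅓) + 4993 = 3*(-77/3) + 4993 = -77 + 4993 = 4916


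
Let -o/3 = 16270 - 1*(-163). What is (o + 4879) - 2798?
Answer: -47218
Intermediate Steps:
o = -49299 (o = -3*(16270 - 1*(-163)) = -3*(16270 + 163) = -3*16433 = -49299)
(o + 4879) - 2798 = (-49299 + 4879) - 2798 = -44420 - 2798 = -47218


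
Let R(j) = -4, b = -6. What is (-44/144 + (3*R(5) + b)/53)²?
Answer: 1515361/3640464 ≈ 0.41625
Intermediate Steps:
(-44/144 + (3*R(5) + b)/53)² = (-44/144 + (3*(-4) - 6)/53)² = (-44*1/144 + (-12 - 6)*(1/53))² = (-11/36 - 18*1/53)² = (-11/36 - 18/53)² = (-1231/1908)² = 1515361/3640464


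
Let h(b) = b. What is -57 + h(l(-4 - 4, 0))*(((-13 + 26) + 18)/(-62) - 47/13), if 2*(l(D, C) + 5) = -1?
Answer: -1787/52 ≈ -34.365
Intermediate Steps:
l(D, C) = -11/2 (l(D, C) = -5 + (1/2)*(-1) = -5 - 1/2 = -11/2)
-57 + h(l(-4 - 4, 0))*(((-13 + 26) + 18)/(-62) - 47/13) = -57 - 11*(((-13 + 26) + 18)/(-62) - 47/13)/2 = -57 - 11*((13 + 18)*(-1/62) - 47*1/13)/2 = -57 - 11*(31*(-1/62) - 47/13)/2 = -57 - 11*(-1/2 - 47/13)/2 = -57 - 11/2*(-107/26) = -57 + 1177/52 = -1787/52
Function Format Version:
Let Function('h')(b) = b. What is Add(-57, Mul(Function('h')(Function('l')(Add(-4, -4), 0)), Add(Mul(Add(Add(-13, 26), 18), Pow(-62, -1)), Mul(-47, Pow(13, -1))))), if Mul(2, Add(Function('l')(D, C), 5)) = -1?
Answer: Rational(-1787, 52) ≈ -34.365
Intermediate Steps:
Function('l')(D, C) = Rational(-11, 2) (Function('l')(D, C) = Add(-5, Mul(Rational(1, 2), -1)) = Add(-5, Rational(-1, 2)) = Rational(-11, 2))
Add(-57, Mul(Function('h')(Function('l')(Add(-4, -4), 0)), Add(Mul(Add(Add(-13, 26), 18), Pow(-62, -1)), Mul(-47, Pow(13, -1))))) = Add(-57, Mul(Rational(-11, 2), Add(Mul(Add(Add(-13, 26), 18), Pow(-62, -1)), Mul(-47, Pow(13, -1))))) = Add(-57, Mul(Rational(-11, 2), Add(Mul(Add(13, 18), Rational(-1, 62)), Mul(-47, Rational(1, 13))))) = Add(-57, Mul(Rational(-11, 2), Add(Mul(31, Rational(-1, 62)), Rational(-47, 13)))) = Add(-57, Mul(Rational(-11, 2), Add(Rational(-1, 2), Rational(-47, 13)))) = Add(-57, Mul(Rational(-11, 2), Rational(-107, 26))) = Add(-57, Rational(1177, 52)) = Rational(-1787, 52)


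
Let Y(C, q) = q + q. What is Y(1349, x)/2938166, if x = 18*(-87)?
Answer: -1566/1469083 ≈ -0.0010660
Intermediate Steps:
x = -1566
Y(C, q) = 2*q
Y(1349, x)/2938166 = (2*(-1566))/2938166 = -3132*1/2938166 = -1566/1469083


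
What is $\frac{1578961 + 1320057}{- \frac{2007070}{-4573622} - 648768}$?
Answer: $- \frac{6629506251598}{1483608795313} \approx -4.4685$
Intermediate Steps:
$\frac{1578961 + 1320057}{- \frac{2007070}{-4573622} - 648768} = \frac{2899018}{\left(-2007070\right) \left(- \frac{1}{4573622}\right) - 648768} = \frac{2899018}{\frac{1003535}{2286811} - 648768} = \frac{2899018}{- \frac{1483608795313}{2286811}} = 2899018 \left(- \frac{2286811}{1483608795313}\right) = - \frac{6629506251598}{1483608795313}$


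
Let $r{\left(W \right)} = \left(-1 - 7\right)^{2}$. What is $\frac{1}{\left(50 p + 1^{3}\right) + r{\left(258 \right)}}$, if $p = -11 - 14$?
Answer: $- \frac{1}{1185} \approx -0.00084388$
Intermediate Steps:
$p = -25$
$r{\left(W \right)} = 64$ ($r{\left(W \right)} = \left(-8\right)^{2} = 64$)
$\frac{1}{\left(50 p + 1^{3}\right) + r{\left(258 \right)}} = \frac{1}{\left(50 \left(-25\right) + 1^{3}\right) + 64} = \frac{1}{\left(-1250 + 1\right) + 64} = \frac{1}{-1249 + 64} = \frac{1}{-1185} = - \frac{1}{1185}$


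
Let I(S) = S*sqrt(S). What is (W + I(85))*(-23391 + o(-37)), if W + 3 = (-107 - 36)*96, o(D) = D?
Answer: 321689868 - 1991380*sqrt(85) ≈ 3.0333e+8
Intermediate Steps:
I(S) = S**(3/2)
W = -13731 (W = -3 + (-107 - 36)*96 = -3 - 143*96 = -3 - 13728 = -13731)
(W + I(85))*(-23391 + o(-37)) = (-13731 + 85**(3/2))*(-23391 - 37) = (-13731 + 85*sqrt(85))*(-23428) = 321689868 - 1991380*sqrt(85)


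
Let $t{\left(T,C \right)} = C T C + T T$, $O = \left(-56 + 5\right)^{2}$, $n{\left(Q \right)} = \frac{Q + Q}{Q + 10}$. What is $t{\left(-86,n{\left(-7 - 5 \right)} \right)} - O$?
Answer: $-7589$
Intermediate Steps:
$n{\left(Q \right)} = \frac{2 Q}{10 + Q}$
$O = 2601$ ($O = \left(-51\right)^{2} = 2601$)
$t{\left(T,C \right)} = T^{2} + T C^{2}$ ($t{\left(T,C \right)} = T C^{2} + T^{2} = T^{2} + T C^{2}$)
$t{\left(-86,n{\left(-7 - 5 \right)} \right)} - O = - 86 \left(-86 + \left(\frac{2 \left(-7 - 5\right)}{10 - 12}\right)^{2}\right) - 2601 = - 86 \left(-86 + \left(2 \left(-12\right) \frac{1}{10 - 12}\right)^{2}\right) - 2601 = - 86 \left(-86 + \left(2 \left(-12\right) \frac{1}{-2}\right)^{2}\right) - 2601 = - 86 \left(-86 + \left(2 \left(-12\right) \left(- \frac{1}{2}\right)\right)^{2}\right) - 2601 = - 86 \left(-86 + 12^{2}\right) - 2601 = - 86 \left(-86 + 144\right) - 2601 = \left(-86\right) 58 - 2601 = -4988 - 2601 = -7589$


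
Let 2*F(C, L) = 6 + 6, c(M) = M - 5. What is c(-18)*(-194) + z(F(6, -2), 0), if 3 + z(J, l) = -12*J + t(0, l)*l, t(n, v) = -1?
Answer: 4387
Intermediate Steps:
c(M) = -5 + M
F(C, L) = 6 (F(C, L) = (6 + 6)/2 = (½)*12 = 6)
z(J, l) = -3 - l - 12*J (z(J, l) = -3 + (-12*J - l) = -3 + (-l - 12*J) = -3 - l - 12*J)
c(-18)*(-194) + z(F(6, -2), 0) = (-5 - 18)*(-194) + (-3 - 1*0 - 12*6) = -23*(-194) + (-3 + 0 - 72) = 4462 - 75 = 4387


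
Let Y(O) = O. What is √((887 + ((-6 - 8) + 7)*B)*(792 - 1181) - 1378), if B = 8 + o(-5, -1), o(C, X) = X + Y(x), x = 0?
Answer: 8*I*√5115 ≈ 572.15*I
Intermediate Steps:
o(C, X) = X (o(C, X) = X + 0 = X)
B = 7 (B = 8 - 1 = 7)
√((887 + ((-6 - 8) + 7)*B)*(792 - 1181) - 1378) = √((887 + ((-6 - 8) + 7)*7)*(792 - 1181) - 1378) = √((887 + (-14 + 7)*7)*(-389) - 1378) = √((887 - 7*7)*(-389) - 1378) = √((887 - 49)*(-389) - 1378) = √(838*(-389) - 1378) = √(-325982 - 1378) = √(-327360) = 8*I*√5115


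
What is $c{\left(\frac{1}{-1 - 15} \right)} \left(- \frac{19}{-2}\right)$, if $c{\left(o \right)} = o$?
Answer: $- \frac{19}{32} \approx -0.59375$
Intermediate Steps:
$c{\left(\frac{1}{-1 - 15} \right)} \left(- \frac{19}{-2}\right) = \frac{\left(-19\right) \frac{1}{-2}}{-1 - 15} = \frac{\left(-19\right) \left(- \frac{1}{2}\right)}{-16} = \left(- \frac{1}{16}\right) \frac{19}{2} = - \frac{19}{32}$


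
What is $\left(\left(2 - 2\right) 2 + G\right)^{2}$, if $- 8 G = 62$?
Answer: $\frac{961}{16} \approx 60.063$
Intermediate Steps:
$G = - \frac{31}{4}$ ($G = \left(- \frac{1}{8}\right) 62 = - \frac{31}{4} \approx -7.75$)
$\left(\left(2 - 2\right) 2 + G\right)^{2} = \left(\left(2 - 2\right) 2 - \frac{31}{4}\right)^{2} = \left(0 \cdot 2 - \frac{31}{4}\right)^{2} = \left(0 - \frac{31}{4}\right)^{2} = \left(- \frac{31}{4}\right)^{2} = \frac{961}{16}$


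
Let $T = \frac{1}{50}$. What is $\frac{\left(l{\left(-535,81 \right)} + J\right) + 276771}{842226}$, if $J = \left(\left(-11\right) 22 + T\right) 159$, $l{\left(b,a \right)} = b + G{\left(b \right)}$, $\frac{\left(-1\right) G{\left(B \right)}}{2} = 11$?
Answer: $\frac{1698137}{6015900} \approx 0.28227$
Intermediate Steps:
$G{\left(B \right)} = -22$ ($G{\left(B \right)} = \left(-2\right) 11 = -22$)
$l{\left(b,a \right)} = -22 + b$ ($l{\left(b,a \right)} = b - 22 = -22 + b$)
$T = \frac{1}{50} \approx 0.02$
$J = - \frac{1923741}{50}$ ($J = \left(\left(-11\right) 22 + \frac{1}{50}\right) 159 = \left(-242 + \frac{1}{50}\right) 159 = \left(- \frac{12099}{50}\right) 159 = - \frac{1923741}{50} \approx -38475.0$)
$\frac{\left(l{\left(-535,81 \right)} + J\right) + 276771}{842226} = \frac{\left(\left(-22 - 535\right) - \frac{1923741}{50}\right) + 276771}{842226} = \left(\left(-557 - \frac{1923741}{50}\right) + 276771\right) \frac{1}{842226} = \left(- \frac{1951591}{50} + 276771\right) \frac{1}{842226} = \frac{11886959}{50} \cdot \frac{1}{842226} = \frac{1698137}{6015900}$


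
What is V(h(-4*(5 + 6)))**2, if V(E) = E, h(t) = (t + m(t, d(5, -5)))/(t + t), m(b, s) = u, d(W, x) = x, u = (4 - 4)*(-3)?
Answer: 1/4 ≈ 0.25000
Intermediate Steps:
u = 0 (u = 0*(-3) = 0)
m(b, s) = 0
h(t) = 1/2 (h(t) = (t + 0)/(t + t) = t/((2*t)) = t*(1/(2*t)) = 1/2)
V(h(-4*(5 + 6)))**2 = (1/2)**2 = 1/4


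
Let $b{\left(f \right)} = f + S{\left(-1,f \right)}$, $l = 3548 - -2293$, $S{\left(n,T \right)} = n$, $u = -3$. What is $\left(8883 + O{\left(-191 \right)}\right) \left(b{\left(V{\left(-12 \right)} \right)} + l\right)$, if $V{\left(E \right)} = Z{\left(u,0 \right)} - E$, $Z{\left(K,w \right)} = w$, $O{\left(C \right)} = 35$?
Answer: $52188136$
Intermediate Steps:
$l = 5841$ ($l = 3548 + 2293 = 5841$)
$V{\left(E \right)} = - E$ ($V{\left(E \right)} = 0 - E = - E$)
$b{\left(f \right)} = -1 + f$ ($b{\left(f \right)} = f - 1 = -1 + f$)
$\left(8883 + O{\left(-191 \right)}\right) \left(b{\left(V{\left(-12 \right)} \right)} + l\right) = \left(8883 + 35\right) \left(\left(-1 - -12\right) + 5841\right) = 8918 \left(\left(-1 + 12\right) + 5841\right) = 8918 \left(11 + 5841\right) = 8918 \cdot 5852 = 52188136$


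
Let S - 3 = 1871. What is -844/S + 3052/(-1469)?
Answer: -3479642/1376453 ≈ -2.5280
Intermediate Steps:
S = 1874 (S = 3 + 1871 = 1874)
-844/S + 3052/(-1469) = -844/1874 + 3052/(-1469) = -844*1/1874 + 3052*(-1/1469) = -422/937 - 3052/1469 = -3479642/1376453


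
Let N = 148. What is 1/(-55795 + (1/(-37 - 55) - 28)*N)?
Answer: -23/1378634 ≈ -1.6683e-5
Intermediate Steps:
1/(-55795 + (1/(-37 - 55) - 28)*N) = 1/(-55795 + (1/(-37 - 55) - 28)*148) = 1/(-55795 + (1/(-92) - 28)*148) = 1/(-55795 + (-1/92 - 28)*148) = 1/(-55795 - 2577/92*148) = 1/(-55795 - 95349/23) = 1/(-1378634/23) = -23/1378634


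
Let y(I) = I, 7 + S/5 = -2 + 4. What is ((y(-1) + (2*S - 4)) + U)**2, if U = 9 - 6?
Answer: 2704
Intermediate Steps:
S = -25 (S = -35 + 5*(-2 + 4) = -35 + 5*2 = -35 + 10 = -25)
U = 3
((y(-1) + (2*S - 4)) + U)**2 = ((-1 + (2*(-25) - 4)) + 3)**2 = ((-1 + (-50 - 4)) + 3)**2 = ((-1 - 54) + 3)**2 = (-55 + 3)**2 = (-52)**2 = 2704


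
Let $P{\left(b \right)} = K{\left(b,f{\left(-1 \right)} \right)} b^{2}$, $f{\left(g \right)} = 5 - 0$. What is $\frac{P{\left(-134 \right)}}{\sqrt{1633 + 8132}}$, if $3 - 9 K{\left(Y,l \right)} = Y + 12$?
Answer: $\frac{448900 \sqrt{1085}}{5859} \approx 2523.7$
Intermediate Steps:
$f{\left(g \right)} = 5$ ($f{\left(g \right)} = 5 + 0 = 5$)
$K{\left(Y,l \right)} = -1 - \frac{Y}{9}$ ($K{\left(Y,l \right)} = \frac{1}{3} - \frac{Y + 12}{9} = \frac{1}{3} - \frac{12 + Y}{9} = \frac{1}{3} - \left(\frac{4}{3} + \frac{Y}{9}\right) = -1 - \frac{Y}{9}$)
$P{\left(b \right)} = b^{2} \left(-1 - \frac{b}{9}\right)$ ($P{\left(b \right)} = \left(-1 - \frac{b}{9}\right) b^{2} = b^{2} \left(-1 - \frac{b}{9}\right)$)
$\frac{P{\left(-134 \right)}}{\sqrt{1633 + 8132}} = \frac{\frac{1}{9} \left(-134\right)^{2} \left(-9 - -134\right)}{\sqrt{1633 + 8132}} = \frac{\frac{1}{9} \cdot 17956 \left(-9 + 134\right)}{\sqrt{9765}} = \frac{\frac{1}{9} \cdot 17956 \cdot 125}{3 \sqrt{1085}} = \frac{2244500 \frac{\sqrt{1085}}{3255}}{9} = \frac{448900 \sqrt{1085}}{5859}$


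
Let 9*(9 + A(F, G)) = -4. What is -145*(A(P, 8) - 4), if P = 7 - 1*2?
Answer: 17545/9 ≈ 1949.4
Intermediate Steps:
P = 5 (P = 7 - 2 = 5)
A(F, G) = -85/9 (A(F, G) = -9 + (⅑)*(-4) = -9 - 4/9 = -85/9)
-145*(A(P, 8) - 4) = -145*(-85/9 - 4) = -145*(-121/9) = 17545/9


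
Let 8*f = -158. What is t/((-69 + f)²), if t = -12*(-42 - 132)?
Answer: 33408/126025 ≈ 0.26509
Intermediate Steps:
f = -79/4 (f = (⅛)*(-158) = -79/4 ≈ -19.750)
t = 2088 (t = -12*(-174) = 2088)
t/((-69 + f)²) = 2088/((-69 - 79/4)²) = 2088/((-355/4)²) = 2088/(126025/16) = 2088*(16/126025) = 33408/126025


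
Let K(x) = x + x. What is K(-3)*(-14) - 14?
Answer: 70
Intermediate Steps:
K(x) = 2*x
K(-3)*(-14) - 14 = (2*(-3))*(-14) - 14 = -6*(-14) - 14 = 84 - 14 = 70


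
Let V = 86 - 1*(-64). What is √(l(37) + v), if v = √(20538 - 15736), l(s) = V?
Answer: √(150 + 49*√2) ≈ 14.809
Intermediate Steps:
V = 150 (V = 86 + 64 = 150)
l(s) = 150
v = 49*√2 (v = √4802 = 49*√2 ≈ 69.297)
√(l(37) + v) = √(150 + 49*√2)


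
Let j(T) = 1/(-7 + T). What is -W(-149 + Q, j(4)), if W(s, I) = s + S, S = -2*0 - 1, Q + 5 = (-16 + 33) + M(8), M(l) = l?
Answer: 130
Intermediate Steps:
Q = 20 (Q = -5 + ((-16 + 33) + 8) = -5 + (17 + 8) = -5 + 25 = 20)
S = -1 (S = 0 - 1 = -1)
W(s, I) = -1 + s (W(s, I) = s - 1 = -1 + s)
-W(-149 + Q, j(4)) = -(-1 + (-149 + 20)) = -(-1 - 129) = -1*(-130) = 130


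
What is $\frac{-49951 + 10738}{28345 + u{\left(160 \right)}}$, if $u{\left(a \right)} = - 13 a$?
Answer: $- \frac{13071}{8755} \approx -1.493$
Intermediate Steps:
$\frac{-49951 + 10738}{28345 + u{\left(160 \right)}} = \frac{-49951 + 10738}{28345 - 2080} = - \frac{39213}{28345 - 2080} = - \frac{39213}{26265} = \left(-39213\right) \frac{1}{26265} = - \frac{13071}{8755}$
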